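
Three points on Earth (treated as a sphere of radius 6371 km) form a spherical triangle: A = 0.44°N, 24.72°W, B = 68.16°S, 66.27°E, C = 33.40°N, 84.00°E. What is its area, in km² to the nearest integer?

Side lengths (central angles): a = 1.7876, b = 1.8377, c = 1.5844 rad; semiperimeter s = 2.6048.
By l'Huilier's theorem, tan(E/4) = √[tan(s/2) tan((s−a)/2) tan((s−b)/2) tan((s−c)/2)], giving spherical excess E = 2.1508 rad.
Area = E·R² = 2.1508 × (6371)² ≈ 87299813 km².

87299813 km²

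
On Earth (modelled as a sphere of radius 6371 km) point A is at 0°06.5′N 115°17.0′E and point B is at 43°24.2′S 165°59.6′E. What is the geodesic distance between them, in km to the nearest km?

6971 km

With latitudes φ₁ = 0.108°, φ₂ = -43.403° and longitude difference Δλ = 50.710°:
cos c = sin φ₁ sin φ₂ + cos φ₁ cos φ₂ cos Δλ = (0.0019)(-0.6871) + (1.0000)(0.7265)(0.6332) = 0.45878,
so c = arccos(0.45878) = 1.09418 rad.
Distance = R·c = 6371 × 1.0942 ≈ 6971 km.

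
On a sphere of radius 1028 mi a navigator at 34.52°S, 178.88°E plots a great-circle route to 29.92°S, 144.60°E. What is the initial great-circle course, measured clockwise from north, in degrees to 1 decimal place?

269.4°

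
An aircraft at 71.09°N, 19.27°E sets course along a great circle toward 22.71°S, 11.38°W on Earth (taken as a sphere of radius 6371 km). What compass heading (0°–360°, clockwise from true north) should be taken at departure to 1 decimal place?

208.2°

Δλ = -30.650° = -0.5349 rad.
y = sin Δλ · cos φ₂ = (-0.5098)(0.9225) = -0.4703
x = cos φ₁ sin φ₂ − sin φ₁ cos φ₂ cos Δλ = (0.3241)(-0.3861) − (0.9460)(0.9225)(0.8603) = -0.8759
θ = atan2(y, x) = -151.77°; adding 360° gives 208.2°.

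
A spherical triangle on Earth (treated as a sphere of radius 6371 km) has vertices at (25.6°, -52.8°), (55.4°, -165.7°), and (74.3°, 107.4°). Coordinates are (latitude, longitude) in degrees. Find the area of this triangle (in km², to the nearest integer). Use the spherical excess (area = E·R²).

21751293 km²

Side lengths (central angles): a = 0.6423, b = 1.3833, c = 1.4138 rad; semiperimeter s = 1.7197.
By l'Huilier's theorem, tan(E/4) = √[tan(s/2) tan((s−a)/2) tan((s−b)/2) tan((s−c)/2)], giving spherical excess E = 0.5359 rad.
Area = E·R² = 0.5359 × (6371)² ≈ 21751293 km².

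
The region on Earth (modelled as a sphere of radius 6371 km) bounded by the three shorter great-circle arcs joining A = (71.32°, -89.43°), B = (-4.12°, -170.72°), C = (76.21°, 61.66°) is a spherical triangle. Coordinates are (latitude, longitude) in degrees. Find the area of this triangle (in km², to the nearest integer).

Side lengths (central angles): a = 1.7874, b = 0.5487, c = 1.5905 rad; semiperimeter s = 1.9633.
By l'Huilier's theorem, tan(E/4) = √[tan(s/2) tan((s−a)/2) tan((s−b)/2) tan((s−c)/2)], giving spherical excess E = 0.5793 rad.
Area = E·R² = 0.5793 × (6371)² ≈ 23514385 km².

23514385 km²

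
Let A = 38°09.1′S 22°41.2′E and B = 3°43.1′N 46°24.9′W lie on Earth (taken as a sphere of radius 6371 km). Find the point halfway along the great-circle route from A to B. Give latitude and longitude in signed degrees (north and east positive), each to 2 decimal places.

-20.56°, -16.53°

Central angle δ = 1.3286 rad. Interpolating on the sphere with fraction f = 0.5:
P = [sin((1−f)δ)·A + sin(fδ)·B] / sin δ = 0.6350·A + 0.6350·B in Cartesian coordinates,
giving P = (0.8976, -0.2664, -0.3511), i.e. latitude -20.56°, longitude -16.53°.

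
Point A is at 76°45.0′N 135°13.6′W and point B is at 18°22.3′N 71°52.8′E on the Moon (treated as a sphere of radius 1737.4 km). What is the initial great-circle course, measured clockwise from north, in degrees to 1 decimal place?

Δλ = -152.893° = -2.6685 rad.
y = sin Δλ · cos φ₂ = (-0.4556)(0.9490) = -0.4324
x = cos φ₁ sin φ₂ − sin φ₁ cos φ₂ cos Δλ = (0.2292)(0.3152) − (0.9734)(0.9490)(-0.8902) = 0.8945
θ = atan2(y, x) = -25.80°; adding 360° gives 334.2°.

334.2°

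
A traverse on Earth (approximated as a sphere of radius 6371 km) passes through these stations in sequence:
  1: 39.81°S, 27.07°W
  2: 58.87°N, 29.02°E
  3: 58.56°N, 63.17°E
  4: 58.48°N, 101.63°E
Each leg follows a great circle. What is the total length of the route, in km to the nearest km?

Leg 1→2: central angle 1.9034 rad, distance 12126.5 km.
Leg 2→3: central angle 0.3062 rad, distance 1950.8 km.
Leg 3→4: central angle 0.3457 rad, distance 2202.5 km.
Total: 12126.5 + 1950.8 + 2202.5 ≈ 16280 km.

16280 km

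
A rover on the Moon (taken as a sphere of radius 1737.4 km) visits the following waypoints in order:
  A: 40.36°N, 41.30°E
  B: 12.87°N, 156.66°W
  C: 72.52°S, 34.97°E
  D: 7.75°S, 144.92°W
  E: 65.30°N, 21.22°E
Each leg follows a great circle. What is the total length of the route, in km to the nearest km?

14117 km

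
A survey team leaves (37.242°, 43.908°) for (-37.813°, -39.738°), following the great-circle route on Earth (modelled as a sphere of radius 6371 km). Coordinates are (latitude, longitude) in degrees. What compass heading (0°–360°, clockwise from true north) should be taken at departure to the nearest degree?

235°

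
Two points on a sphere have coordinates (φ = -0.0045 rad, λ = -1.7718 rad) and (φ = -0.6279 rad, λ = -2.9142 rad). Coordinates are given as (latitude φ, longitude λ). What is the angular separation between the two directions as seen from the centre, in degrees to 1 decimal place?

70.2°

With latitudes φ₁ = -0.258°, φ₂ = -35.976° and longitude difference Δλ = -65.455°:
Haversine: a = sin²(Δφ/2) + cos φ₁ cos φ₂ sin²(Δλ/2) = 0.0941 + (1.0000)(0.8093)(0.2923) = 0.33059.
Central angle c = 2·arcsin(√a) = 1.22514 rad.
So the angular separation is 70.2°.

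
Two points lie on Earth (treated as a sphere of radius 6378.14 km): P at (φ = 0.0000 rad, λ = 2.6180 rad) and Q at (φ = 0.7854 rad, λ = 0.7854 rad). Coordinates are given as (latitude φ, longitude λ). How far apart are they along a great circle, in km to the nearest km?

11193 km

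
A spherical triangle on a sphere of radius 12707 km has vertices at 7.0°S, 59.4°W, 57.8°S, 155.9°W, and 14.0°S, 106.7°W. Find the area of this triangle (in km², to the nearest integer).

72700565 km²

Side lengths (central angles): a = 0.9973, b = 0.8195, c = 1.5275 rad; semiperimeter s = 1.6722.
By l'Huilier's theorem, tan(E/4) = √[tan(s/2) tan((s−a)/2) tan((s−b)/2) tan((s−c)/2)], giving spherical excess E = 0.4502 rad.
Area = E·R² = 0.4502 × (12707)² ≈ 72700565 km².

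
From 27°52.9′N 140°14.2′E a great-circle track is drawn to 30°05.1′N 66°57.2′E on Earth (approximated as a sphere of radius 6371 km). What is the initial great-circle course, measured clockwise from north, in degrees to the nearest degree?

292°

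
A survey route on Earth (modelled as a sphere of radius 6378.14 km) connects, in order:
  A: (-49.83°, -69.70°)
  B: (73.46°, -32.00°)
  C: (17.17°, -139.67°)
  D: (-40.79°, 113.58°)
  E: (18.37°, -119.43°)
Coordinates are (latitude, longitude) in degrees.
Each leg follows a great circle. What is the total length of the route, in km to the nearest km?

49840 km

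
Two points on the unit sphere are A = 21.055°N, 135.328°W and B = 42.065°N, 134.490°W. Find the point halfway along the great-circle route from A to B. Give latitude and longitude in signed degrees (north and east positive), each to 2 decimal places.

31.56°, -134.96°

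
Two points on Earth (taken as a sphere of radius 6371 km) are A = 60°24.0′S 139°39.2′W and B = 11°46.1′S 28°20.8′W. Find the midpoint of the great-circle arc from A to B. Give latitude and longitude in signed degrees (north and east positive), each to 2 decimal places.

-49.33°, -58.27°

Central angle δ = 1.5692 rad. Interpolating on the sphere with fraction f = 0.5:
P = [sin((1−f)δ)·A + sin(fδ)·B] / sin δ = 0.7065·A + 0.7065·B in Cartesian coordinates,
giving P = (0.3428, -0.5543, -0.7584), i.e. latitude -49.33°, longitude -58.27°.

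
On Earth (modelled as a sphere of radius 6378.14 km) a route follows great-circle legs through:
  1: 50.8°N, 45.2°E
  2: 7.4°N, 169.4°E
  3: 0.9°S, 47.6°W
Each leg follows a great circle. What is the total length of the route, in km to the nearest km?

Leg 1→2: central angle 1.8260 rad, distance 11646.8 km.
Leg 2→3: central angle 2.4880 rad, distance 15868.9 km.
Total: 11646.8 + 15868.9 ≈ 27516 km.

27516 km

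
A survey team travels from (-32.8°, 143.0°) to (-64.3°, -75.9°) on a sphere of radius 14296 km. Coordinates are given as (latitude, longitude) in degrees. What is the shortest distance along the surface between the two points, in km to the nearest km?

19513 km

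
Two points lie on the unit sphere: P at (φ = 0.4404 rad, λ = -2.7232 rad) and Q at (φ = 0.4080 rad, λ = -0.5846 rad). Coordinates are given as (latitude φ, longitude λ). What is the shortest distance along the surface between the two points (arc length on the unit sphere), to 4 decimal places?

In radians: φ₁ = 0.4404, φ₂ = 0.4080, Δλ = 122.533° = 2.1386 rad.
cos c = sin φ₁ sin φ₂ + cos φ₁ cos φ₂ cos Δλ = (0.4263)(0.3968) + (0.9046)(0.9179)(-0.5378) = -0.27739,
so c = arccos(-0.27739) = 1.85187 rad.
On the unit sphere the arc length equals the central angle: 1.8519.

1.8519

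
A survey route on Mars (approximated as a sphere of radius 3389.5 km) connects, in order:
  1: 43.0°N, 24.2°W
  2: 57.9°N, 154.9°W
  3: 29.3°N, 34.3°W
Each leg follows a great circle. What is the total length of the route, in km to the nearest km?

Leg 1→2: central angle 1.2405 rad, distance 4204.7 km.
Leg 2→3: central angle 1.3912 rad, distance 4715.3 km.
Total: 4204.7 + 4715.3 ≈ 8920 km.

8920 km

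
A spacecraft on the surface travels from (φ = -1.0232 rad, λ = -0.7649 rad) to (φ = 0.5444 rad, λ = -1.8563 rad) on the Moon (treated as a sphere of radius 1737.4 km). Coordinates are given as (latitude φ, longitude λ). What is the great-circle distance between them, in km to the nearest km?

3144 km

In radians: φ₁ = -1.0232, φ₂ = 0.5444, Δλ = -62.533° = -1.0914 rad.
Haversine: a = sin²(Δφ/2) + cos φ₁ cos φ₂ sin²(Δλ/2) = 0.4984 + (0.5206)(0.8554)(0.2694) = 0.61838.
Central angle c = 2·arcsin(√a) = 1.80982 rad.
Distance = R·c = 1737.4 × 1.8098 ≈ 3144 km.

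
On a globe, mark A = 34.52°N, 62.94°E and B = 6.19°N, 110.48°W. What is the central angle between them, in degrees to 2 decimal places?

With latitudes φ₁ = 34.520°, φ₂ = 6.190° and longitude difference Δλ = -173.420°:
Haversine: a = sin²(Δφ/2) + cos φ₁ cos φ₂ sin²(Δλ/2) = 0.0599 + (0.8239)(0.9942)(0.9967) = 0.87631.
Central angle c = 2·arcsin(√a) = 2.42284 rad.
So the angular separation is 138.82°.

138.82°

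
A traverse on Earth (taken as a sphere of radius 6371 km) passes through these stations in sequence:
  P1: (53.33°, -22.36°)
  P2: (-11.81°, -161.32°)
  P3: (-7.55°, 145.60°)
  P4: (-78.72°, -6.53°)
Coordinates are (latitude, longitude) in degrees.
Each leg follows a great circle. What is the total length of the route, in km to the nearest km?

Leg P1→P2: central angle 2.2206 rad, distance 14147.8 km.
Leg P2→P3: central angle 0.9150 rad, distance 5829.6 km.
Leg P3→P4: central angle 1.6134 rad, distance 10278.8 km.
Total: 14147.8 + 5829.6 + 10278.8 ≈ 30256 km.

30256 km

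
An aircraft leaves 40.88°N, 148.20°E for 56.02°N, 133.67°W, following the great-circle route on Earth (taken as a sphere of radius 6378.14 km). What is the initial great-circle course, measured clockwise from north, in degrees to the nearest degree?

45°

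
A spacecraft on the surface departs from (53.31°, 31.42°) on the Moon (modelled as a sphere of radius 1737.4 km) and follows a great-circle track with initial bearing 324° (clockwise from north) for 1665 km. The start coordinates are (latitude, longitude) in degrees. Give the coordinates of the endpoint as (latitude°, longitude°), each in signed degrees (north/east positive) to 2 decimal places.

Angular distance δ = d/R = 1665/1737.4 = 0.95833 rad; initial bearing θ = 5.6549 rad.
sin φ₂ = sin φ₁ cos δ + cos φ₁ sin δ cos θ = (0.8019)(0.5749) + (0.5975)(0.8182)(0.8090) = 0.8565, so φ₂ = 58.93°.
Δλ = atan2(sin θ sin δ cos φ₁, cos δ − sin φ₁ sin φ₂) = atan2(-0.2874, -0.1119) = -111.281°.
λ₂ = 31.420° − 111.281° = -79.86°.

58.93°, -79.86°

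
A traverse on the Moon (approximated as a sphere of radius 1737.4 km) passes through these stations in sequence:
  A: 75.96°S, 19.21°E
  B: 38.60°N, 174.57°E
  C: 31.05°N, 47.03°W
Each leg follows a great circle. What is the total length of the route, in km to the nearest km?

7318 km

Leg A→B: central angle 2.4616 rad, distance 4276.8 km.
Leg B→C: central angle 1.7507 rad, distance 3041.6 km.
Total: 4276.8 + 3041.6 ≈ 7318 km.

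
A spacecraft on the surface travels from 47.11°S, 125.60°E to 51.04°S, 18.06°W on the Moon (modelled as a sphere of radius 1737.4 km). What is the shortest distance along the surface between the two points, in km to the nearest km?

Let φ₁ = -0.8222 rad, φ₂ = -0.8908 rad, and Δλ = -2.5073 rad.
cos c = sin φ₁ sin φ₂ + cos φ₁ cos φ₂ cos Δλ = (-0.7327)(-0.7776) + (0.6806)(0.6288)(-0.8055) = 0.22499,
so c = arccos(0.22499) = 1.34386 rad.
Distance = R·c = 1737.4 × 1.3439 ≈ 2335 km.

2335 km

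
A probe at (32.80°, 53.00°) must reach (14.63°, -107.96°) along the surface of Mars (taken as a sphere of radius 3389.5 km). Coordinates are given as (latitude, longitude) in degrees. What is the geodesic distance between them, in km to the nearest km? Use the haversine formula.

7643 km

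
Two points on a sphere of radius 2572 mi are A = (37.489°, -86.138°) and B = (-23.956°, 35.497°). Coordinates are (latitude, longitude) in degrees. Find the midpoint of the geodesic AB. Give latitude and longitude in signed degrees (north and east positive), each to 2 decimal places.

13.57°, -18.12°

Central angle δ = 2.2491 rad. Interpolating on the sphere with fraction f = 0.5:
P = [sin((1−f)δ)·A + sin(fδ)·B] / sin δ = 1.1585·A + 1.1585·B in Cartesian coordinates,
giving P = (0.9238, -0.3024, 0.2347), i.e. latitude 13.57°, longitude -18.12°.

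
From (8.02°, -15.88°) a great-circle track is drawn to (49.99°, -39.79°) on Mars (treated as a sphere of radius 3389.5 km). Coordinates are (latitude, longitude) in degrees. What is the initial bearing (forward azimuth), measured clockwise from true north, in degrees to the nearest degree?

339°

With φ₁ = 0.1400, φ₂ = 0.8725, Δλ = -0.4173 rad, the forward-azimuth formula gives
θ = atan2( sin Δλ cos φ₂ , cos φ₁ sin φ₂ − sin φ₁ cos φ₂ cos Δλ ) = atan2(-0.2606, 0.6764) = -21.07°.
Adding 360° brings this into [0°, 360°): 339°.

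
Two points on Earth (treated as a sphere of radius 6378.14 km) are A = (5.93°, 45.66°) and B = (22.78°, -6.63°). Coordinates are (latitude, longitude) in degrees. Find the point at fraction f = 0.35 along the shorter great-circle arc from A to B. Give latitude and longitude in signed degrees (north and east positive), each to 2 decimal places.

13.15°, 28.29°

The central angle between A and B is δ = 0.9261 rad.
With f = 0.35, the slerp weights are sin((1−f)δ)/sin δ = 0.7085 and sin(fδ)/sin δ = 0.3985.
Weighted sum of the unit vectors: (0.7085)·(0.6952,0.7114,0.1033) + (0.3985)·(0.9158,-0.1065,0.3872) = (0.8574, 0.4616, 0.2275).
Converting back: φ = atan2(z, √(x²+y²)) = 13.15°, λ = atan2(y, x) = 28.29°.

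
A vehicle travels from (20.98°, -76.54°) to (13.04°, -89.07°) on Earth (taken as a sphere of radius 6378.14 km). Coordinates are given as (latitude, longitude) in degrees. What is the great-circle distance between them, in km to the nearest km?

1599 km

In radians: φ₁ = 0.3662, φ₂ = 0.2276, Δλ = -12.530° = -0.2187 rad.
Haversine: a = sin²(Δφ/2) + cos φ₁ cos φ₂ sin²(Δλ/2) = 0.0048 + (0.9337)(0.9742)(0.0119) = 0.01563.
Central angle c = 2·arcsin(√a) = 0.25066 rad.
Distance = R·c = 6378.14 × 0.2507 ≈ 1599 km.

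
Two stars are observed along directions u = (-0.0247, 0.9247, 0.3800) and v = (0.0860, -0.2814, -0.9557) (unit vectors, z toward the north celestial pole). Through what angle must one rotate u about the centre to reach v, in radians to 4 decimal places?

2.2466 rad

u·v = -0.6255; |u| = 1.0000, |v| = 1.0000.
cos θ = (u·v)/(|u||v|) = -0.6255, so θ = 2.2466 rad.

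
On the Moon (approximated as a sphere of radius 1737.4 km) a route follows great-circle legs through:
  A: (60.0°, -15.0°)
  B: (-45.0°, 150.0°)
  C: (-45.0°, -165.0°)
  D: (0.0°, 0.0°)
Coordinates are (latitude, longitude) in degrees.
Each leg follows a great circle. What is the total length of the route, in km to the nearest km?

Leg A→B: central angle 2.8367 rad, distance 4928.5 km.
Leg B→C: central angle 0.5480 rad, distance 952.1 km.
Leg C→D: central angle 2.3227 rad, distance 4035.4 km.
Total: 4928.5 + 952.1 + 4035.4 ≈ 9916 km.

9916 km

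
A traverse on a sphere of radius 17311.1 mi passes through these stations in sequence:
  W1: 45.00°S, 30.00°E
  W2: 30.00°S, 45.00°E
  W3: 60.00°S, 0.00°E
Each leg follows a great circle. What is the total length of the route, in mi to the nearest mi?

Leg W1→W2: central angle 0.3330 rad, distance 5764.9 mi.
Leg W2→W3: central angle 0.7389 rad, distance 12791.5 mi.
Total: 5764.9 + 12791.5 ≈ 18556 mi.

18556 mi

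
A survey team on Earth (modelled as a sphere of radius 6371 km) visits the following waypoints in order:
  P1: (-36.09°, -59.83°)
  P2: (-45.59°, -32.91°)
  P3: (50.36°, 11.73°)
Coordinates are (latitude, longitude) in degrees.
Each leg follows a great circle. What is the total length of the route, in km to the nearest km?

13985 km

Leg P1→P2: central angle 0.3897 rad, distance 2483.0 km.
Leg P2→P3: central angle 1.8054 rad, distance 11502.1 km.
Total: 2483.0 + 11502.1 ≈ 13985 km.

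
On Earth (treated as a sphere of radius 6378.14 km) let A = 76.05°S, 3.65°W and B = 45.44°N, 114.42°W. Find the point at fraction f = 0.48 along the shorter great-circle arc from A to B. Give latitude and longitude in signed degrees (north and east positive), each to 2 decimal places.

-24.14°, -93.54°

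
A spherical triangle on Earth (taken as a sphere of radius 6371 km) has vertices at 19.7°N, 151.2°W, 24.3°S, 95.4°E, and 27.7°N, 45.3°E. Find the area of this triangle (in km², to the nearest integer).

Side lengths (central angles): a = 1.2384, b = 2.2686, c = 2.0709 rad; semiperimeter s = 2.7889.
By l'Huilier's theorem, tan(E/4) = √[tan(s/2) tan((s−a)/2) tan((s−b)/2) tan((s−c)/2)], giving spherical excess E = 2.5515 rad.
Area = E·R² = 2.5515 × (6371)² ≈ 103564337 km².

103564337 km²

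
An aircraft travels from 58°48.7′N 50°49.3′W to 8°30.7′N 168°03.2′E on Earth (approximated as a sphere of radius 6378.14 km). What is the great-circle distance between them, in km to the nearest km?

11776 km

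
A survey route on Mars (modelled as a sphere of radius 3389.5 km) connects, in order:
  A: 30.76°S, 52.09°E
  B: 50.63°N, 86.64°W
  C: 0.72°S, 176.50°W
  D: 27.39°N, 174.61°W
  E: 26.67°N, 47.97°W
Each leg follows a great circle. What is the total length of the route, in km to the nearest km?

Leg A→B: central angle 2.5066 rad, distance 8496.1 km.
Leg B→C: central angle 1.5790 rad, distance 5351.9 km.
Leg C→D: central angle 0.4916 rad, distance 1666.4 km.
Leg D→E: central angle 1.8411 rad, distance 6240.4 km.
Total: 8496.1 + 5351.9 + 1666.4 + 6240.4 ≈ 21755 km.

21755 km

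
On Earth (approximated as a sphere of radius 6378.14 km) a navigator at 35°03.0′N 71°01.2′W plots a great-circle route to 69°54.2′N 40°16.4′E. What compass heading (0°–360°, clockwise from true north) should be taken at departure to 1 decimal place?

20.9°

With φ₁ = 0.6117, φ₂ = 1.2200, Δλ = 1.9424 rad, the forward-azimuth formula gives
θ = atan2( sin Δλ cos φ₂ , cos φ₁ sin φ₂ − sin φ₁ cos φ₂ cos Δλ ) = atan2(0.3201, 0.8405) = 20.85°.
So the initial bearing is 20.9°.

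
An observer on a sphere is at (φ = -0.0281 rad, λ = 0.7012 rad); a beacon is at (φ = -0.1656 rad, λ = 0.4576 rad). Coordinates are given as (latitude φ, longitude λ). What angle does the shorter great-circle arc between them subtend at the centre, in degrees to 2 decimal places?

With latitudes φ₁ = -1.610°, φ₂ = -9.488° and longitude difference Δλ = -13.957°:
cos c = sin φ₁ sin φ₂ + cos φ₁ cos φ₂ cos Δλ = (-0.0281)(-0.1648) + (0.9996)(0.9863)(0.9705) = 0.96145,
so c = arccos(0.96145) = 0.27856 rad.
So the angular separation is 15.96°.

15.96°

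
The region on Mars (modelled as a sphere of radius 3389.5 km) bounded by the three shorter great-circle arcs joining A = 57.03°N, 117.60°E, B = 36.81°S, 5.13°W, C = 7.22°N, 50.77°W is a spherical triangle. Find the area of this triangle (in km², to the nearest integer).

Side lengths (central angles): a = 1.0701, b = 2.0079, c = 2.4013 rad; semiperimeter s = 2.7397.
By l'Huilier's theorem, tan(E/4) = √[tan(s/2) tan((s−a)/2) tan((s−b)/2) tan((s−c)/2)], giving spherical excess E = 2.1485 rad.
Area = E·R² = 2.1485 × (3389.5)² ≈ 24683810 km².

24683810 km²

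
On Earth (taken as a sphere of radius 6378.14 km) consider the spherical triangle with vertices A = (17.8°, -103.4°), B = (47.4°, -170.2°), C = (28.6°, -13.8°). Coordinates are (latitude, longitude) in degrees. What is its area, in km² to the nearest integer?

42406530 km²

Side lengths (central angles): a = 1.7642, b = 1.4180, c = 1.0714 rad; semiperimeter s = 2.1268.
By l'Huilier's theorem, tan(E/4) = √[tan(s/2) tan((s−a)/2) tan((s−b)/2) tan((s−c)/2)], giving spherical excess E = 1.0424 rad.
Area = E·R² = 1.0424 × (6378.14)² ≈ 42406530 km².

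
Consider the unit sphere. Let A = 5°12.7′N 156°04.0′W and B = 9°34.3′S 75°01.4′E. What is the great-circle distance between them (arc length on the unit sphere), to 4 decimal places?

2.2548

In radians: φ₁ = 0.0910, φ₂ = -0.1671, Δλ = -128.910° = -2.2499 rad.
cos c = sin φ₁ sin φ₂ + cos φ₁ cos φ₂ cos Δλ = (0.0908)(-0.1663) + (0.9959)(0.9861)(-0.6281) = -0.63190,
so c = arccos(-0.63190) = 2.25480 rad.
On the unit sphere the arc length equals the central angle: 2.2548.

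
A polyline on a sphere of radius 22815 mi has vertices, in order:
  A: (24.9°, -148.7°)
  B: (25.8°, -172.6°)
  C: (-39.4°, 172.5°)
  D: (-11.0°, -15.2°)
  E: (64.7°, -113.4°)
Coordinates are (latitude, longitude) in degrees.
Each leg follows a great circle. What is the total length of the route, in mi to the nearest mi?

Leg A→B: central angle 0.3768 rad, distance 8596.3 mi.
Leg B→C: central angle 1.1636 rad, distance 26547.0 mi.
Leg C→D: central angle 2.2531 rad, distance 51404.5 mi.
Leg D→E: central angle 1.8053 rad, distance 41187.5 mi.
Total: 8596.3 + 26547.0 + 51404.5 + 41187.5 ≈ 127735 mi.

127735 mi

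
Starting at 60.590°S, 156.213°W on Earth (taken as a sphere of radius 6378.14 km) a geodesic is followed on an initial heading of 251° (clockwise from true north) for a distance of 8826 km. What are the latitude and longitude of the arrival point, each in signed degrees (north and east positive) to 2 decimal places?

-18.61°, 102.38°

Angular distance δ = d/R = 8826/6378.14 = 1.38379 rad; initial bearing θ = 4.3808 rad.
sin φ₂ = sin φ₁ cos δ + cos φ₁ sin δ cos θ = (-0.8711)(0.1859) + (0.4911)(0.9826)(-0.3256) = -0.3190, so φ₂ = -18.61°.
Δλ = atan2(sin θ sin δ cos φ₁, cos δ − sin φ₁ sin φ₂) = atan2(-0.4562, -0.0920) = -101.403°.
λ₂ = -156.213° − 101.403° = -257.62° → 102.38° after wrapping to (−180°, 180°].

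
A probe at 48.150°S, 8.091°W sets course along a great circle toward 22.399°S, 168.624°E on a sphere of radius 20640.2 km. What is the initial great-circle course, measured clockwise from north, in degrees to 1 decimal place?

With φ₁ = -0.8404, φ₂ = -0.3909, Δλ = 3.0843 rad, the forward-azimuth formula gives
θ = atan2( sin Δλ cos φ₂ , cos φ₁ sin φ₂ − sin φ₁ cos φ₂ cos Δλ ) = atan2(0.0530, -0.9418) = 176.78°.
So the initial bearing is 176.8°.

176.8°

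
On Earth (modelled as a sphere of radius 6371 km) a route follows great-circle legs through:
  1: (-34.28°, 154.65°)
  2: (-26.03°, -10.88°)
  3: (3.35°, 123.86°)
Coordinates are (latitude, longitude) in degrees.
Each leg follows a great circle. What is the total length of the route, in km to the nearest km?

Leg 1→2: central angle 2.0621 rad, distance 13137.5 km.
Leg 2→3: central angle 2.2877 rad, distance 14574.9 km.
Total: 13137.5 + 14574.9 ≈ 27712 km.

27712 km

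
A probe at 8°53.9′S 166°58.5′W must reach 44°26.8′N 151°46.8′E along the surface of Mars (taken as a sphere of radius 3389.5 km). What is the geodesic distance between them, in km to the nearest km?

3848 km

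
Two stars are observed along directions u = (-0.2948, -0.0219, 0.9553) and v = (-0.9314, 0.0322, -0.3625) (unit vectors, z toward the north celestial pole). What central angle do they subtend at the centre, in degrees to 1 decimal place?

94.2°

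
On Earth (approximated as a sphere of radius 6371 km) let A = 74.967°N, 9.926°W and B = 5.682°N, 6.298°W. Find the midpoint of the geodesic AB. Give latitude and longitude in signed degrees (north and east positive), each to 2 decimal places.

Central angle δ = 1.2098 rad. Interpolating on the sphere with fraction f = 0.5:
P = [sin((1−f)δ)·A + sin(fδ)·B] / sin δ = 0.6079·A + 0.6079·B in Cartesian coordinates,
giving P = (0.7565, -0.0935, 0.6472), i.e. latitude 40.33°, longitude -7.05°.

40.33°, -7.05°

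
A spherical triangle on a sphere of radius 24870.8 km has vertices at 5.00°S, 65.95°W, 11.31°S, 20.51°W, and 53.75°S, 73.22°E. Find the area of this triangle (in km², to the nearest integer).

Side lengths (central angles): a = 1.4501, b = 1.9557, c = 0.7919 rad; semiperimeter s = 2.0988.
By l'Huilier's theorem, tan(E/4) = √[tan(s/2) tan((s−a)/2) tan((s−b)/2) tan((s−c)/2)], giving spherical excess E = 0.7095 rad.
Area = E·R² = 0.7095 × (24870.8)² ≈ 438872551 km².

438872551 km²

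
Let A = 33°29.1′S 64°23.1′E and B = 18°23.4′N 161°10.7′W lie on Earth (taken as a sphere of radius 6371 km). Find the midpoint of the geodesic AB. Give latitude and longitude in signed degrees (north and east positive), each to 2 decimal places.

-18.69°, 140.33°

Central angle δ = 2.3864 rad. Interpolating on the sphere with fraction f = 0.5:
P = [sin((1−f)δ)·A + sin(fδ)·B] / sin δ = 1.3562·A + 1.3562·B in Cartesian coordinates,
giving P = (-0.7291, 0.6048, -0.3204), i.e. latitude -18.69°, longitude 140.33°.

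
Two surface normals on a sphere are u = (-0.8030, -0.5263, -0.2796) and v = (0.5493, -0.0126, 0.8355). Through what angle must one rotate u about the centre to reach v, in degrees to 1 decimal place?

131.9°

u·v = -0.6681; |u| = 1.0000, |v| = 1.0000.
cos θ = (u·v)/(|u||v|) = -0.6681, so θ = 131.9°.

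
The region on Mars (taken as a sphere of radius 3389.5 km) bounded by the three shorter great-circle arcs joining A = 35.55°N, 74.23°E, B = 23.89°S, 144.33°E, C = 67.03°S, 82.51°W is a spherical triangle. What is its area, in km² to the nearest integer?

23880267 km²

Side lengths (central angles): a = 1.4416, b = 2.5446, c = 1.5530 rad; semiperimeter s = 2.7696.
By l'Huilier's theorem, tan(E/4) = √[tan(s/2) tan((s−a)/2) tan((s−b)/2) tan((s−c)/2)], giving spherical excess E = 2.0786 rad.
Area = E·R² = 2.0786 × (3389.5)² ≈ 23880267 km².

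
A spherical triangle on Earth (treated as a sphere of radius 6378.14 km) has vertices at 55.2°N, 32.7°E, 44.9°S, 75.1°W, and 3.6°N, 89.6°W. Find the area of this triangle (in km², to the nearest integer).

Side lengths (central angles): a = 0.8762, b = 1.8264, c = 2.3507 rad; semiperimeter s = 2.5266.
By l'Huilier's theorem, tan(E/4) = √[tan(s/2) tan((s−a)/2) tan((s−b)/2) tan((s−c)/2)], giving spherical excess E = 1.2800 rad.
Area = E·R² = 1.2800 × (6378.14)² ≈ 52072626 km².

52072626 km²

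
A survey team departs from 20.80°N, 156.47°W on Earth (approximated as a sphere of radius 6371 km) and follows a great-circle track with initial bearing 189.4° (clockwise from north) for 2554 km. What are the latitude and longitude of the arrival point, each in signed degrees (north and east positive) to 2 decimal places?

-1.89°, -160.13°

Angular distance δ = d/R = 2554/6371 = 0.40088 rad; initial bearing θ = 3.3057 rad.
sin φ₂ = sin φ₁ cos δ + cos φ₁ sin δ cos θ = (0.3551)(0.9207) + (0.9348)(0.3902)(-0.9866) = -0.0329, so φ₂ = -1.89°.
Δλ = atan2(sin θ sin δ cos φ₁, cos δ − sin φ₁ sin φ₂) = atan2(-0.0596, 0.9324) = -3.656°.
λ₂ = -156.470° − 3.656° = -160.13°.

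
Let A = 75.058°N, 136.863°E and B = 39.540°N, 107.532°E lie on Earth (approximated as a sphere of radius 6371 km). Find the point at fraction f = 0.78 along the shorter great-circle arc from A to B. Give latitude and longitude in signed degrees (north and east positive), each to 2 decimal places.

47.69°, 110.07°

The central angle between A and B is δ = 0.6625 rad.
With f = 0.78, the slerp weights are sin((1−f)δ)/sin δ = 0.2361 and sin(fδ)/sin δ = 0.8032.
Weighted sum of the unit vectors: (0.2361)·(-0.1882,0.1763,0.9662) + (0.8032)·(-0.2323,0.7354,0.6366) = (-0.2310, 0.6323, 0.7395).
Converting back: φ = atan2(z, √(x²+y²)) = 47.69°, λ = atan2(y, x) = 110.07°.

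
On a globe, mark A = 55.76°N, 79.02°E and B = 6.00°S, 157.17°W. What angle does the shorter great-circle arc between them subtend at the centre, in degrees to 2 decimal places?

113.44°

Let φ₁ = 0.9732 rad, φ₂ = -0.1047 rad, and Δλ = 2.1609 rad.
cos c = sin φ₁ sin φ₂ + cos φ₁ cos φ₂ cos Δλ = (0.8267)(-0.1045) + (0.5627)(0.9945)(-0.5564) = -0.39778,
so c = arccos(-0.39778) = 1.97990 rad.
So the angular separation is 113.44°.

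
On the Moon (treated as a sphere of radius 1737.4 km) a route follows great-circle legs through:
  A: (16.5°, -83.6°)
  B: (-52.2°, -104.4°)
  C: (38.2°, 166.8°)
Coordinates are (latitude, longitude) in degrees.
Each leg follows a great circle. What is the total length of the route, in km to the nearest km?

Leg A→B: central angle 1.2398 rad, distance 2154.1 km.
Leg B→C: central angle 2.0698 rad, distance 3596.1 km.
Total: 2154.1 + 3596.1 ≈ 5750 km.

5750 km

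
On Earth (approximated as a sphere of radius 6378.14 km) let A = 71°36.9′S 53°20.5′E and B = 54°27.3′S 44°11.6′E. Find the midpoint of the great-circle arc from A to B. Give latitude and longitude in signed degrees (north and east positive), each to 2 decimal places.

-63.10°, 47.41°

Central angle δ = 0.3073 rad. Interpolating on the sphere with fraction f = 0.5:
P = [sin((1−f)δ)·A + sin(fδ)·B] / sin δ = 0.5060·A + 0.5060·B in Cartesian coordinates,
giving P = (0.3062, 0.3331, -0.8918), i.e. latitude -63.10°, longitude 47.41°.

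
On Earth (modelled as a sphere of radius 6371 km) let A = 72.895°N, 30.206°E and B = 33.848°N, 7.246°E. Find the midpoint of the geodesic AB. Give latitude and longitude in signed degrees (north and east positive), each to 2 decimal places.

53.80°, 13.19°

The central angle between A and B is δ = 0.7117 rad.
With f = 0.5, the slerp weights are sin((1−f)δ)/sin δ = 0.5334 and sin(fδ)/sin δ = 0.5334.
Weighted sum of the unit vectors: (0.5334)·(0.2542,0.1480,0.9558) + (0.5334)·(0.8239,0.1048,0.5570) = (0.5751, 0.1348, 0.8069).
Converting back: φ = atan2(z, √(x²+y²)) = 53.80°, λ = atan2(y, x) = 13.19°.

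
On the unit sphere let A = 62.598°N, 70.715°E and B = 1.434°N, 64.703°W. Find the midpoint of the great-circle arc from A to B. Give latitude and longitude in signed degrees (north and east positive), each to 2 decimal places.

Central angle δ = 1.8812 rad. Interpolating on the sphere with fraction f = 0.5:
P = [sin((1−f)δ)·A + sin(fδ)·B] / sin δ = 0.8485·A + 0.8485·B in Cartesian coordinates,
giving P = (0.4914, -0.3983, 0.7745), i.e. latitude 50.76°, longitude -39.02°.

50.76°, -39.02°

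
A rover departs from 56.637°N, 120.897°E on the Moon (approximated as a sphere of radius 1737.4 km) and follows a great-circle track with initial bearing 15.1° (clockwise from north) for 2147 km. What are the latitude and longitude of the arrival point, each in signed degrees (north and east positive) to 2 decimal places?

50.90°, -82.06°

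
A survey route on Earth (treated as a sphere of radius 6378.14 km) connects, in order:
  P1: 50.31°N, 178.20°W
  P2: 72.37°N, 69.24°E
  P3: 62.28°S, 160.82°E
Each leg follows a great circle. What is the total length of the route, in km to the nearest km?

21898 km

Leg P1→P2: central angle 0.8511 rad, distance 5428.4 km.
Leg P2→P3: central angle 2.5821 rad, distance 16469.2 km.
Total: 5428.4 + 16469.2 ≈ 21898 km.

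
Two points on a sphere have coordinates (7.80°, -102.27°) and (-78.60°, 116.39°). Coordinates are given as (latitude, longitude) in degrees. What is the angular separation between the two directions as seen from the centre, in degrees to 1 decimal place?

106.6°

In radians: φ₁ = 0.1361, φ₂ = -1.3718, Δλ = -141.340° = -2.4668 rad.
Haversine: a = sin²(Δφ/2) + cos φ₁ cos φ₂ sin²(Δλ/2) = 0.4686 + (0.9907)(0.1977)(0.8904) = 0.64298.
Central angle c = 2·arcsin(√a) = 1.86080 rad.
So the angular separation is 106.6°.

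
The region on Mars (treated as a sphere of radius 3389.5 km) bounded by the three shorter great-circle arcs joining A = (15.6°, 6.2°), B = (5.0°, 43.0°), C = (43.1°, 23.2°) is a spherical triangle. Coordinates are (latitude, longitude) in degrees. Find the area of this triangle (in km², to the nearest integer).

2084339 km²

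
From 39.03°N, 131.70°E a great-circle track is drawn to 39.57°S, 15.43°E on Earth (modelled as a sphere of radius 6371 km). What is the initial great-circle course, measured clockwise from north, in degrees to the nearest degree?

248°

Δλ = -116.270° = -2.0293 rad.
y = sin Δλ · cos φ₂ = (-0.8967)(0.7708) = -0.6912
x = cos φ₁ sin φ₂ − sin φ₁ cos φ₂ cos Δλ = (0.7768)(-0.6370) − (0.6297)(0.7708)(-0.4426) = -0.2800
θ = atan2(y, x) = -112.05°; adding 360° gives 248°.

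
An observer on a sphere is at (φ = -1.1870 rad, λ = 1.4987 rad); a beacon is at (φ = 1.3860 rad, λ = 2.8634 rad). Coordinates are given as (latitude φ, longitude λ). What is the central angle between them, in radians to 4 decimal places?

Let φ₁ = -1.1870 rad, φ₂ = 1.3860 rad, and Δλ = 1.3647 rad.
cos c = sin φ₁ sin φ₂ + cos φ₁ cos φ₂ cos Δλ = (-0.9272)(0.9830) + (0.3744)(0.1837)(0.2046) = -0.89738,
so c = arccos(-0.89738) = 2.68460 rad.
So the angular separation is 2.6846 rad.

2.6846 rad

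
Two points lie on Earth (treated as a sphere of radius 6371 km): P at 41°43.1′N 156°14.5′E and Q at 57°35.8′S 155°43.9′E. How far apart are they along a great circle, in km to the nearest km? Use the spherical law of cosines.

With latitudes φ₁ = 41.718°, φ₂ = -57.597° and longitude difference Δλ = -0.510°:
cos c = sin φ₁ sin φ₂ + cos φ₁ cos φ₂ cos Δλ = (0.6655)(-0.8443) + (0.7464)(0.5359)(1.0000) = -0.16188,
so c = arccos(-0.16188) = 1.73339 rad.
Distance = R·c = 6371 × 1.7334 ≈ 11043 km.

11043 km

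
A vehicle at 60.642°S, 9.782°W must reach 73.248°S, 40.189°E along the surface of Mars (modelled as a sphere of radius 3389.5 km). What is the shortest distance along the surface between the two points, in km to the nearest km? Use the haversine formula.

1317 km

Let φ₁ = -1.0584 rad, φ₂ = -1.2784 rad, and Δλ = 0.8722 rad.
Haversine: a = sin²(Δφ/2) + cos φ₁ cos φ₂ sin²(Δλ/2) = 0.0121 + (0.4903)(0.2882)(0.1784) = 0.03726.
Central angle c = 2·arcsin(√a) = 0.38852 rad.
Distance = R·c = 3389.5 × 0.3885 ≈ 1317 km.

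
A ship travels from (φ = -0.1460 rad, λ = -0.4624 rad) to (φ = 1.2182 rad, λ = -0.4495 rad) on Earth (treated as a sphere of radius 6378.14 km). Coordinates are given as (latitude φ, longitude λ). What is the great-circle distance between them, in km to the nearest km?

In radians: φ₁ = -0.1460, φ₂ = 1.2182, Δλ = 0.739° = 0.0129 rad.
Haversine: a = sin²(Δφ/2) + cos φ₁ cos φ₂ sin²(Δλ/2) = 0.3974 + (0.9894)(0.3453)(0.0000) = 0.39745.
Central angle c = 2·arcsin(√a) = 1.36423 rad.
Distance = R·c = 6378.14 × 1.3642 ≈ 8701 km.

8701 km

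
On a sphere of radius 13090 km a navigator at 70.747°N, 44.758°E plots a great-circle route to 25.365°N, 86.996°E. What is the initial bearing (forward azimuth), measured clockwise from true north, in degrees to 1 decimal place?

128.9°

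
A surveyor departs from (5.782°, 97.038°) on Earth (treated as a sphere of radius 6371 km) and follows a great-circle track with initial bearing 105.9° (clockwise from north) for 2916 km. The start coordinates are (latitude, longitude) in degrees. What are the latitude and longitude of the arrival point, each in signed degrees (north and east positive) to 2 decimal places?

Angular distance δ = d/R = 2916/6371 = 0.45770 rad; initial bearing θ = 1.8483 rad.
sin φ₂ = sin φ₁ cos δ + cos φ₁ sin δ cos θ = (0.1007)(0.8971) + (0.9949)(0.4419)(-0.2740) = -0.0301, so φ₂ = -1.72°.
Δλ = atan2(sin θ sin δ cos φ₁, cos δ − sin φ₁ sin φ₂) = atan2(0.4228, 0.9001) = 25.162°.
λ₂ = 97.038° + 25.162° = 122.20°.

-1.72°, 122.20°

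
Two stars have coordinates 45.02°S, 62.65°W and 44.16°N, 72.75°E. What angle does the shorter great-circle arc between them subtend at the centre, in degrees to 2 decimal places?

148.63°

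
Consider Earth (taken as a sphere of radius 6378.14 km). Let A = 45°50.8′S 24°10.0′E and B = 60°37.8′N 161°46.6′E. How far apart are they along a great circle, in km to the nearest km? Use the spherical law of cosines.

16848 km

In radians: φ₁ = -0.8002, φ₂ = 1.0582, Δλ = 137.610° = 2.4017 rad.
cos c = sin φ₁ sin φ₂ + cos φ₁ cos φ₂ cos Δλ = (-0.7175)(0.8715) + (0.6966)(0.4904)(-0.7386) = -0.87758,
so c = arccos(-0.87758) = 2.64160 rad.
Distance = R·c = 6378.14 × 2.6416 ≈ 16848 km.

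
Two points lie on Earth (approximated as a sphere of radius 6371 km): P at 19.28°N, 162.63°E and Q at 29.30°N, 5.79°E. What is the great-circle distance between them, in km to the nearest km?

Let φ₁ = 0.3365 rad, φ₂ = 0.5114 rad, and Δλ = -2.7374 rad.
cos c = sin φ₁ sin φ₂ + cos φ₁ cos φ₂ cos Δλ = (0.3302)(0.4894) + (0.9439)(0.8721)(-0.9194) = -0.59524,
so c = arccos(-0.59524) = 2.20835 rad.
Distance = R·c = 6371 × 2.2084 ≈ 14069 km.

14069 km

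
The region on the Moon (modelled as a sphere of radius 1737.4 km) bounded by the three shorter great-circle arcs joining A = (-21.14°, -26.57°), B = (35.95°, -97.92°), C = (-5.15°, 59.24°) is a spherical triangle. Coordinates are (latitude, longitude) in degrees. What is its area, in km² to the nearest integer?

Side lengths (central angles): a = 2.4910, b = 1.4704, c = 1.5411 rad; semiperimeter s = 2.7512.
By l'Huilier's theorem, tan(E/4) = √[tan(s/2) tan((s−a)/2) tan((s−b)/2) tan((s−c)/2)], giving spherical excess E = 2.1145 rad.
Area = E·R² = 2.1145 × (1737.4)² ≈ 6382633 km².

6382633 km²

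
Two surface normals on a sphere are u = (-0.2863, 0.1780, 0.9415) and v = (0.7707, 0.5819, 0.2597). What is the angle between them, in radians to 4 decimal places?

1.4430 rad

u·v = 0.1274; |u| = 1.0000, |v| = 1.0000.
cos θ = (u·v)/(|u||v|) = 0.1274, so θ = 1.4430 rad.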